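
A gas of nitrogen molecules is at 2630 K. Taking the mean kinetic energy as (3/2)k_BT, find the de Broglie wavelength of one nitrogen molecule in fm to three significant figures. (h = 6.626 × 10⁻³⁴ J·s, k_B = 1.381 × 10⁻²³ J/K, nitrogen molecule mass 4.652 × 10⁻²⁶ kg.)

KE = (3/2)k_BT = 1.5 × 1.381 × 10⁻²³ × 2630 = 5.448 × 10⁻²⁰ J.
p = √(2mKE) = √(2 × 4.652 × 10⁻²⁶ × 5.448 × 10⁻²⁰) = 7.120 × 10⁻²³ kg·m/s.
λ = h/p = 9.31 × 10⁻¹² m = 9310 fm.

λ = 9310 fm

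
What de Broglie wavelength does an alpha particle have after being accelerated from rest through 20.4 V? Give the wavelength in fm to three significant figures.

KE = 2eV = 2 × 1.602 × 10⁻¹⁹ × 20.40 = 6.536 × 10⁻¹⁸ J.
p = √(2mKE) = √(2 × 6.645 × 10⁻²⁷ × 6.536 × 10⁻¹⁸) = 2.947 × 10⁻²² kg·m/s.
λ = h/p = 6.626 × 10⁻³⁴ / 2.947 × 10⁻²² = 2.25 × 10⁻¹² m = 2250 fm.

λ = 2250 fm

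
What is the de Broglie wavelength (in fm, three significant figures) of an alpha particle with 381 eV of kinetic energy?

λ = 736 fm

KE = 381 eV = 6.104 × 10⁻¹⁷ J.
p = √(2mKE) = √(2 × 6.645 × 10⁻²⁷ × 6.104 × 10⁻¹⁷) = 9.007 × 10⁻²² kg·m/s.
λ = h/p = 6.626 × 10⁻³⁴ / 9.007 × 10⁻²² = 7.36 × 10⁻¹³ m = 736 fm.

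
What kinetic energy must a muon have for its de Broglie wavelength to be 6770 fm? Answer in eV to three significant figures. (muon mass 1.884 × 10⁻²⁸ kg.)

KE = 159 eV

p = h/λ = 6.626 × 10⁻³⁴ / 6.770 × 10⁻¹² = 9.787 × 10⁻²³ kg·m/s.
KE = p²/(2m) = (9.787 × 10⁻²³)² / (2 × 1.884 × 10⁻²⁸) = 2.542 × 10⁻¹⁷ J = 159 eV.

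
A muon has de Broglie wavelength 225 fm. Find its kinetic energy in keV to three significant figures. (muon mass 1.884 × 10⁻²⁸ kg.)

KE = 144 keV

p = h/λ = 6.626 × 10⁻³⁴ / 2.250 × 10⁻¹³ = 2.945 × 10⁻²¹ kg·m/s.
KE = p²/(2m) = (2.945 × 10⁻²¹)² / (2 × 1.884 × 10⁻²⁸) = 2.302 × 10⁻¹⁴ J = 144 keV.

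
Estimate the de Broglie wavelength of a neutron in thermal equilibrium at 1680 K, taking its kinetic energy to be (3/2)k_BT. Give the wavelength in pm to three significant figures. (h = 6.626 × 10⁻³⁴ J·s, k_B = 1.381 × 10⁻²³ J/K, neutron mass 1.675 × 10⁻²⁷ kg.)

KE = (3/2)k_BT = 1.5 × 1.381 × 10⁻²³ × 1680 = 3.480 × 10⁻²⁰ J.
p = √(2mKE) = √(2 × 1.675 × 10⁻²⁷ × 3.480 × 10⁻²⁰) = 1.080 × 10⁻²³ kg·m/s.
λ = h/p = 6.14 × 10⁻¹¹ m = 61.4 pm.

λ = 61.4 pm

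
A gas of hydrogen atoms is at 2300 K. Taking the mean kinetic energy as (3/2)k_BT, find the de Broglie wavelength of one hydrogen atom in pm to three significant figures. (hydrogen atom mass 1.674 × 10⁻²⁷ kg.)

KE = (3/2)k_BT = 1.5 × 1.381 × 10⁻²³ × 2300 = 4.764 × 10⁻²⁰ J.
p = √(2mKE) = √(2 × 1.674 × 10⁻²⁷ × 4.764 × 10⁻²⁰) = 1.263 × 10⁻²³ kg·m/s.
λ = h/p = 5.25 × 10⁻¹¹ m = 52.5 pm.

λ = 52.5 pm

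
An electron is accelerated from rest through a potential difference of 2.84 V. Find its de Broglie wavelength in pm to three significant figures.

KE = eV = 1.602 × 10⁻¹⁹ × 2.840 = 4.550 × 10⁻¹⁹ J.
p = √(2mKE) = √(2 × 9.109 × 10⁻³¹ × 4.550 × 10⁻¹⁹) = 9.104 × 10⁻²⁵ kg·m/s.
λ = h/p = 6.626 × 10⁻³⁴ / 9.104 × 10⁻²⁵ = 7.28 × 10⁻¹⁰ m = 728 pm.

λ = 728 pm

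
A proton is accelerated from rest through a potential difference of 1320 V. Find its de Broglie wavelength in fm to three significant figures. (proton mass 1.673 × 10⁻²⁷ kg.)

KE = eV = 1.602 × 10⁻¹⁹ × 1320 = 2.115 × 10⁻¹⁶ J.
p = √(2mKE) = √(2 × 1.673 × 10⁻²⁷ × 2.115 × 10⁻¹⁶) = 8.412 × 10⁻²² kg·m/s.
λ = h/p = 6.626 × 10⁻³⁴ / 8.412 × 10⁻²² = 7.88 × 10⁻¹³ m = 788 fm.

λ = 788 fm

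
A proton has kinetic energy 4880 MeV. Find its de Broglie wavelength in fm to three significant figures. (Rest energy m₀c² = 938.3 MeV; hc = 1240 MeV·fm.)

Total energy E = KE + m₀c² = 4880 + 938.3 = 5818.3 MeV.
(pc)² = E² − (m₀c²)² = (5818.3)² − (938.3)² = 3.297 × 10⁷ MeV², so pc = 5742 MeV.
λ = hc/(pc) = 1240 MeV·fm / 5742 MeV = 0.216 fm.

λ = 0.216 fm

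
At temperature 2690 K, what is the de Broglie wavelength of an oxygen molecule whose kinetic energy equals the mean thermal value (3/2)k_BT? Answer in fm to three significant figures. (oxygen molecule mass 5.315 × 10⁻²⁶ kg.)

KE = (3/2)k_BT = 1.5 × 1.381 × 10⁻²³ × 2690 = 5.572 × 10⁻²⁰ J.
p = √(2mKE) = √(2 × 5.315 × 10⁻²⁶ × 5.572 × 10⁻²⁰) = 7.696 × 10⁻²³ kg·m/s.
λ = h/p = 8.61 × 10⁻¹² m = 8610 fm.

λ = 8610 fm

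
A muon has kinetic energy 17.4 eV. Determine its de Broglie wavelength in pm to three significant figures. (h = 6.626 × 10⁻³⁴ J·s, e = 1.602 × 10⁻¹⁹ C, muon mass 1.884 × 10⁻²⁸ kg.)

λ = 20.4 pm

KE = 17.4 eV = 2.787 × 10⁻¹⁸ J.
p = √(2mKE) = √(2 × 1.884 × 10⁻²⁸ × 2.787 × 10⁻¹⁸) = 3.241 × 10⁻²³ kg·m/s.
λ = h/p = 6.626 × 10⁻³⁴ / 3.241 × 10⁻²³ = 2.04 × 10⁻¹¹ m = 20.4 pm.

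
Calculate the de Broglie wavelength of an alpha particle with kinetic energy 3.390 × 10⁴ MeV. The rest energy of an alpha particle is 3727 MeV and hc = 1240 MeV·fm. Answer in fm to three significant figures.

Total energy E = KE + m₀c² = 3.390 × 10⁴ + 3727 = 37627 MeV.
(pc)² = E² − (m₀c²)² = (37627)² − (3727)² = 1.402 × 10⁹ MeV², so pc = 3.744 × 10⁴ MeV.
λ = hc/(pc) = 1240 MeV·fm / 3.744 × 10⁴ MeV = 0.0331 fm.

λ = 0.0331 fm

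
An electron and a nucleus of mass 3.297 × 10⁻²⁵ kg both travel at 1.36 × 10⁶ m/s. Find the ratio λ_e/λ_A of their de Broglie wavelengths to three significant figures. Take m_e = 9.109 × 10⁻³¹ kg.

At fixed v, p = mv so λ = h/(mv) ∝ 1/m.
λ_e/λ_A = m_A/m_e = 3.297 × 10⁻²⁵/9.109 × 10⁻³¹ = 3.62 × 10⁵.

λ_e/λ_A = 3.62 × 10⁵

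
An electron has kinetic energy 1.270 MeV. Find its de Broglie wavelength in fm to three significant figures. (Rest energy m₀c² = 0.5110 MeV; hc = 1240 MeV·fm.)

λ = 727 fm

Total energy E = KE + m₀c² = 1.270 + 0.5110 = 1.7810 MeV.
(pc)² = E² − (m₀c²)² = (1.7810)² − (0.5110)² = 2.911 MeV², so pc = 1.706 MeV.
λ = hc/(pc) = 1240 MeV·fm / 1.706 MeV = 727 fm.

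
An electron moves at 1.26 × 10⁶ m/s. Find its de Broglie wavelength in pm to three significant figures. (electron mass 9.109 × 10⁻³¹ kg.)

p = mv = 9.109 × 10⁻³¹ × 1.26 × 10⁶ = 1.148 × 10⁻²⁴ kg·m/s.
λ = h/p = 6.626 × 10⁻³⁴ / 1.148 × 10⁻²⁴ = 5.77 × 10⁻¹⁰ m = 577 pm.

λ = 577 pm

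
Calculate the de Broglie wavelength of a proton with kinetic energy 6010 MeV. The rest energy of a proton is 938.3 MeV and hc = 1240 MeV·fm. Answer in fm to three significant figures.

Total energy E = KE + m₀c² = 6010 + 938.3 = 6948.3 MeV.
(pc)² = E² − (m₀c²)² = (6948.3)² − (938.3)² = 4.740 × 10⁷ MeV², so pc = 6885 MeV.
λ = hc/(pc) = 1240 MeV·fm / 6885 MeV = 0.180 fm.

λ = 0.180 fm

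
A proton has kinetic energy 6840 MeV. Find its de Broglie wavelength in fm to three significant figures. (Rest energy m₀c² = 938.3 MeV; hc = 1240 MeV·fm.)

λ = 0.161 fm

Total energy E = KE + m₀c² = 6840 + 938.3 = 7778.3 MeV.
(pc)² = E² − (m₀c²)² = (7778.3)² − (938.3)² = 5.962 × 10⁷ MeV², so pc = 7721 MeV.
λ = hc/(pc) = 1240 MeV·fm / 7721 MeV = 0.161 fm.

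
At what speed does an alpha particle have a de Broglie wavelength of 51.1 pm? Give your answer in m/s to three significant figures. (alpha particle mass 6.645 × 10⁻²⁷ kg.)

v = 1950 m/s

p = h/λ = 6.626 × 10⁻³⁴ / 5.110 × 10⁻¹¹ = 1.297 × 10⁻²³ kg·m/s.
v = p/m = 1.297 × 10⁻²³ / 6.645 × 10⁻²⁷ = 1.95 × 10³ m/s = 1950 m/s.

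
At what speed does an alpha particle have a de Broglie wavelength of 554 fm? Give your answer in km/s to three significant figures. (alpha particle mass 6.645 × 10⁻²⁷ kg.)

v = 180 km/s

p = h/λ = 6.626 × 10⁻³⁴ / 5.540 × 10⁻¹³ = 1.196 × 10⁻²¹ kg·m/s.
v = p/m = 1.196 × 10⁻²¹ / 6.645 × 10⁻²⁷ = 1.80 × 10⁵ m/s = 180 km/s.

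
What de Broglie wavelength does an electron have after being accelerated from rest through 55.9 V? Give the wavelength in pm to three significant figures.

λ = 164 pm

KE = eV = 1.602 × 10⁻¹⁹ × 55.90 = 8.955 × 10⁻¹⁸ J.
p = √(2mKE) = √(2 × 9.109 × 10⁻³¹ × 8.955 × 10⁻¹⁸) = 4.039 × 10⁻²⁴ kg·m/s.
λ = h/p = 6.626 × 10⁻³⁴ / 4.039 × 10⁻²⁴ = 1.64 × 10⁻¹⁰ m = 164 pm.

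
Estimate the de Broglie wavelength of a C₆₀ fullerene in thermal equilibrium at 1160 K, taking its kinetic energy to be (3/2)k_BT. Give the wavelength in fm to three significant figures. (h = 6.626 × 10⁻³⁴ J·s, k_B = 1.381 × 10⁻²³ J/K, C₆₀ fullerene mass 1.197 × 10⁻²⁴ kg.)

KE = (3/2)k_BT = 1.5 × 1.381 × 10⁻²³ × 1160 = 2.403 × 10⁻²⁰ J.
p = √(2mKE) = √(2 × 1.197 × 10⁻²⁴ × 2.403 × 10⁻²⁰) = 2.398 × 10⁻²² kg·m/s.
λ = h/p = 2.76 × 10⁻¹² m = 2760 fm.

λ = 2760 fm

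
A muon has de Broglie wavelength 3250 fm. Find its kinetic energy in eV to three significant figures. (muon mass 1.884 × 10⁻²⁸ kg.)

p = h/λ = 6.626 × 10⁻³⁴ / 3.250 × 10⁻¹² = 2.039 × 10⁻²² kg·m/s.
KE = p²/(2m) = (2.039 × 10⁻²²)² / (2 × 1.884 × 10⁻²⁸) = 1.103 × 10⁻¹⁶ J = 689 eV.

KE = 689 eV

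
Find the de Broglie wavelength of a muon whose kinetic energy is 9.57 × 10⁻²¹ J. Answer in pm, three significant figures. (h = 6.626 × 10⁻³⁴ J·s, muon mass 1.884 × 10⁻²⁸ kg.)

p = √(2mKE) = √(2 × 1.884 × 10⁻²⁸ × 9.570 × 10⁻²¹) = 1.899 × 10⁻²⁴ kg·m/s.
λ = h/p = 6.626 × 10⁻³⁴ / 1.899 × 10⁻²⁴ = 3.49 × 10⁻¹⁰ m = 349 pm.

λ = 349 pm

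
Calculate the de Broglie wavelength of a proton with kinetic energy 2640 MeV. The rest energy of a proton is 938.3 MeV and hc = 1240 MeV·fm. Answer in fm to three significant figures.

λ = 0.359 fm

Total energy E = KE + m₀c² = 2640 + 938.3 = 3578.3 MeV.
(pc)² = E² − (m₀c²)² = (3578.3)² − (938.3)² = 1.192 × 10⁷ MeV², so pc = 3453 MeV.
λ = hc/(pc) = 1240 MeV·fm / 3453 MeV = 0.359 fm.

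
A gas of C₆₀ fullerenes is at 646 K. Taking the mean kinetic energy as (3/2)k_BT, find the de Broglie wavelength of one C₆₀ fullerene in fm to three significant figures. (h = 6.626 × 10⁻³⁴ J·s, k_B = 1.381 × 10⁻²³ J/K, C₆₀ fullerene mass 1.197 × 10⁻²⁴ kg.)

λ = 3700 fm

KE = (3/2)k_BT = 1.5 × 1.381 × 10⁻²³ × 646 = 1.338 × 10⁻²⁰ J.
p = √(2mKE) = √(2 × 1.197 × 10⁻²⁴ × 1.338 × 10⁻²⁰) = 1.790 × 10⁻²² kg·m/s.
λ = h/p = 3.70 × 10⁻¹² m = 3700 fm.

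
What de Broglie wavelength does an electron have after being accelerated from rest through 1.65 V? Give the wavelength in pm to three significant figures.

λ = 955 pm

KE = eV = 1.602 × 10⁻¹⁹ × 1.650 = 2.643 × 10⁻¹⁹ J.
p = √(2mKE) = √(2 × 9.109 × 10⁻³¹ × 2.643 × 10⁻¹⁹) = 6.939 × 10⁻²⁵ kg·m/s.
λ = h/p = 6.626 × 10⁻³⁴ / 6.939 × 10⁻²⁵ = 9.55 × 10⁻¹⁰ m = 955 pm.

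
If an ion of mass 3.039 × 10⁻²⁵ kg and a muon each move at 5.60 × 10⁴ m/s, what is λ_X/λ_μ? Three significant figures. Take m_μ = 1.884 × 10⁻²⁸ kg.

λ_X/λ_μ = 6.20 × 10⁻⁴

At fixed v, p = mv so λ = h/(mv) ∝ 1/m.
λ_X/λ_μ = m_μ/m_X = 1.884 × 10⁻²⁸/3.039 × 10⁻²⁵ = 6.20 × 10⁻⁴.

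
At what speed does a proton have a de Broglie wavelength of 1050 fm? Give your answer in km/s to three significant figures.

v = 377 km/s

p = h/λ = 6.626 × 10⁻³⁴ / 1.050 × 10⁻¹² = 6.310 × 10⁻²² kg·m/s.
v = p/m = 6.310 × 10⁻²² / 1.673 × 10⁻²⁷ = 3.77 × 10⁵ m/s = 377 km/s.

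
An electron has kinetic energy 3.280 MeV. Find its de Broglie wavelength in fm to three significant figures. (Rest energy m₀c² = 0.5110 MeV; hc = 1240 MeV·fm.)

λ = 330 fm

Total energy E = KE + m₀c² = 3.280 + 0.5110 = 3.7910 MeV.
(pc)² = E² − (m₀c²)² = (3.7910)² − (0.5110)² = 14.11 MeV², so pc = 3.756 MeV.
λ = hc/(pc) = 1240 MeV·fm / 3.756 MeV = 330 fm.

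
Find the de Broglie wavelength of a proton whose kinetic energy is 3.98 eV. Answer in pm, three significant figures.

KE = 3.98 eV = 6.376 × 10⁻¹⁹ J.
p = √(2mKE) = √(2 × 1.673 × 10⁻²⁷ × 6.376 × 10⁻¹⁹) = 4.619 × 10⁻²³ kg·m/s.
λ = h/p = 6.626 × 10⁻³⁴ / 4.619 × 10⁻²³ = 1.43 × 10⁻¹¹ m = 14.3 pm.

λ = 14.3 pm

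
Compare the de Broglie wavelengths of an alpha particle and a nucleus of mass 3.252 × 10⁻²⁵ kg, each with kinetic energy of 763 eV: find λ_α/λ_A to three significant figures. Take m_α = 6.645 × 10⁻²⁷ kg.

At fixed KE, p = √(2mKE) so λ = h/p ∝ 1/√m.
λ_α/λ_A = √(m_A/m_α) = √(3.252 × 10⁻²⁵/6.645 × 10⁻²⁷) = √(48.94) = 7.00.

λ_α/λ_A = 7.00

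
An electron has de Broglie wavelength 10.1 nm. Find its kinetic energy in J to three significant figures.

KE = 2.36 × 10⁻²¹ J

p = h/λ = 6.626 × 10⁻³⁴ / 1.010 × 10⁻⁸ = 6.560 × 10⁻²⁶ kg·m/s.
KE = p²/(2m) = (6.560 × 10⁻²⁶)² / (2 × 9.109 × 10⁻³¹) = 2.362 × 10⁻²¹ J = 2.36 × 10⁻²¹ J.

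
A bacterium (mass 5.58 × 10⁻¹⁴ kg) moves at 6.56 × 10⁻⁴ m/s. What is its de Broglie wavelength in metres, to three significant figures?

λ = 1.81 × 10⁻¹⁷ m

p = mv = 5.58 × 10⁻¹⁴ × 6.56 × 10⁻⁴ = 3.660 × 10⁻¹⁷ kg·m/s.
λ = h/p = 6.626 × 10⁻³⁴ / 3.660 × 10⁻¹⁷ = 1.81 × 10⁻¹⁷ m.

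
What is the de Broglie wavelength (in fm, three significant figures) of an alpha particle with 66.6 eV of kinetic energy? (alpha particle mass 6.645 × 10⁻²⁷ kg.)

KE = 66.6 eV = 1.067 × 10⁻¹⁷ J.
p = √(2mKE) = √(2 × 6.645 × 10⁻²⁷ × 1.067 × 10⁻¹⁷) = 3.766 × 10⁻²² kg·m/s.
λ = h/p = 6.626 × 10⁻³⁴ / 3.766 × 10⁻²² = 1.76 × 10⁻¹² m = 1760 fm.

λ = 1760 fm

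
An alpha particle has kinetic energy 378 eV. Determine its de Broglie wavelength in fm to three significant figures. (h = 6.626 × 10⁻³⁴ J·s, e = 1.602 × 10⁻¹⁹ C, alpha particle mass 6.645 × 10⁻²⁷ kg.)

λ = 739 fm

KE = 378 eV = 6.056 × 10⁻¹⁷ J.
p = √(2mKE) = √(2 × 6.645 × 10⁻²⁷ × 6.056 × 10⁻¹⁷) = 8.971 × 10⁻²² kg·m/s.
λ = h/p = 6.626 × 10⁻³⁴ / 8.971 × 10⁻²² = 7.39 × 10⁻¹³ m = 739 fm.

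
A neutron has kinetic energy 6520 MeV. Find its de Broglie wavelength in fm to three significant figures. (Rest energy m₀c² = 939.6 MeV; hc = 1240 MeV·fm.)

λ = 0.168 fm

Total energy E = KE + m₀c² = 6520 + 939.6 = 7459.6 MeV.
(pc)² = E² − (m₀c²)² = (7459.6)² − (939.6)² = 5.476 × 10⁷ MeV², so pc = 7400 MeV.
λ = hc/(pc) = 1240 MeV·fm / 7400 MeV = 0.168 fm.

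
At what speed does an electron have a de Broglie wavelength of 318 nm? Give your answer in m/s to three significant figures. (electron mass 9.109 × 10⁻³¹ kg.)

p = h/λ = 6.626 × 10⁻³⁴ / 3.180 × 10⁻⁷ = 2.084 × 10⁻²⁷ kg·m/s.
v = p/m = 2.084 × 10⁻²⁷ / 9.109 × 10⁻³¹ = 2.29 × 10³ m/s = 2290 m/s.

v = 2290 m/s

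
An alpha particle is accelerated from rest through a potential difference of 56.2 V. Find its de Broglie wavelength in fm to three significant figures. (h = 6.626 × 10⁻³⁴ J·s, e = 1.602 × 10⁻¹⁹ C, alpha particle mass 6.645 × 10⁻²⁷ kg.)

KE = 2eV = 2 × 1.602 × 10⁻¹⁹ × 56.20 = 1.801 × 10⁻¹⁷ J.
p = √(2mKE) = √(2 × 6.645 × 10⁻²⁷ × 1.801 × 10⁻¹⁷) = 4.892 × 10⁻²² kg·m/s.
λ = h/p = 6.626 × 10⁻³⁴ / 4.892 × 10⁻²² = 1.35 × 10⁻¹² m = 1350 fm.

λ = 1350 fm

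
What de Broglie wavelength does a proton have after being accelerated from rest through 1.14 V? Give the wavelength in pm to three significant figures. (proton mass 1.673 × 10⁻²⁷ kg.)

λ = 26.8 pm

KE = eV = 1.602 × 10⁻¹⁹ × 1.140 = 1.826 × 10⁻¹⁹ J.
p = √(2mKE) = √(2 × 1.673 × 10⁻²⁷ × 1.826 × 10⁻¹⁹) = 2.472 × 10⁻²³ kg·m/s.
λ = h/p = 6.626 × 10⁻³⁴ / 2.472 × 10⁻²³ = 2.68 × 10⁻¹¹ m = 26.8 pm.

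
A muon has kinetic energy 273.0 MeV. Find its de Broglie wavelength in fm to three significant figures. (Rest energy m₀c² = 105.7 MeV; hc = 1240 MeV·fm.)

λ = 3.41 fm

Total energy E = KE + m₀c² = 273.0 + 105.7 = 378.7 MeV.
(pc)² = E² − (m₀c²)² = (378.7)² − (105.7)² = 1.322 × 10⁵ MeV², so pc = 363.6 MeV.
λ = hc/(pc) = 1240 MeV·fm / 363.6 MeV = 3.41 fm.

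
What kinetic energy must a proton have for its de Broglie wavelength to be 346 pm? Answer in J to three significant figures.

KE = 1.10 × 10⁻²¹ J

p = h/λ = 6.626 × 10⁻³⁴ / 3.460 × 10⁻¹⁰ = 1.915 × 10⁻²⁴ kg·m/s.
KE = p²/(2m) = (1.915 × 10⁻²⁴)² / (2 × 1.673 × 10⁻²⁷) = 1.096 × 10⁻²¹ J = 1.10 × 10⁻²¹ J.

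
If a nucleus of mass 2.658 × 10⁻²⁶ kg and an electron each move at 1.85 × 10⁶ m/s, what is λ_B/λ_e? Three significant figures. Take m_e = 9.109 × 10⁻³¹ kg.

λ_B/λ_e = 3.43 × 10⁻⁵

At fixed v, p = mv so λ = h/(mv) ∝ 1/m.
λ_B/λ_e = m_e/m_B = 9.109 × 10⁻³¹/2.658 × 10⁻²⁶ = 3.43 × 10⁻⁵.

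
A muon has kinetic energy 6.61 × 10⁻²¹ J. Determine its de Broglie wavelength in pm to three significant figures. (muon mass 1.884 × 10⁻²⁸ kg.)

p = √(2mKE) = √(2 × 1.884 × 10⁻²⁸ × 6.610 × 10⁻²¹) = 1.578 × 10⁻²⁴ kg·m/s.
λ = h/p = 6.626 × 10⁻³⁴ / 1.578 × 10⁻²⁴ = 4.20 × 10⁻¹⁰ m = 420 pm.

λ = 420 pm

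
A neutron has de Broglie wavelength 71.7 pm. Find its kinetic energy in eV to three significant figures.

KE = 0.159 eV

p = h/λ = 6.626 × 10⁻³⁴ / 7.170 × 10⁻¹¹ = 9.241 × 10⁻²⁴ kg·m/s.
KE = p²/(2m) = (9.241 × 10⁻²⁴)² / (2 × 1.675 × 10⁻²⁷) = 2.549 × 10⁻²⁰ J = 0.159 eV.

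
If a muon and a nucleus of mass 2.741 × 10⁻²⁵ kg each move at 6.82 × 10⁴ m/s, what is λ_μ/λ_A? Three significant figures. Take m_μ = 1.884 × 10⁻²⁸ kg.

λ_μ/λ_A = 1450

At fixed v, p = mv so λ = h/(mv) ∝ 1/m.
λ_μ/λ_A = m_A/m_μ = 2.741 × 10⁻²⁵/1.884 × 10⁻²⁸ = 1450.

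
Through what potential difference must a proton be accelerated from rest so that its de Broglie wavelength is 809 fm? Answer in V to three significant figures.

p = h/λ = 6.626 × 10⁻³⁴ / 8.090 × 10⁻¹³ = 8.190 × 10⁻²² kg·m/s.
KE = p²/(2m) = 2.005 × 10⁻¹⁶ J.
V = KE/e = 2.005 × 10⁻¹⁶ / (1.602 × 10⁻¹⁹) = 1250 V.

V = 1250 V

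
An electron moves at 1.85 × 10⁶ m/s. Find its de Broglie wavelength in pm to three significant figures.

p = mv = 9.109 × 10⁻³¹ × 1.85 × 10⁶ = 1.685 × 10⁻²⁴ kg·m/s.
λ = h/p = 6.626 × 10⁻³⁴ / 1.685 × 10⁻²⁴ = 3.93 × 10⁻¹⁰ m = 393 pm.

λ = 393 pm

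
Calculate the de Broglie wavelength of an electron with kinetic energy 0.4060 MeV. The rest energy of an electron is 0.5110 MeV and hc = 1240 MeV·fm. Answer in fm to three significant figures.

λ = 1630 fm

Total energy E = KE + m₀c² = 0.4060 + 0.5110 = 0.9170 MeV.
(pc)² = E² − (m₀c²)² = (0.9170)² − (0.5110)² = 0.5798 MeV², so pc = 0.7614 MeV.
λ = hc/(pc) = 1240 MeV·fm / 0.7614 MeV = 1630 fm.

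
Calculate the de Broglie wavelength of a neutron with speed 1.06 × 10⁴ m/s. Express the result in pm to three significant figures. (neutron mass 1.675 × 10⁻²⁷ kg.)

λ = 37.3 pm

p = mv = 1.675 × 10⁻²⁷ × 1.06 × 10⁴ = 1.776 × 10⁻²³ kg·m/s.
λ = h/p = 6.626 × 10⁻³⁴ / 1.776 × 10⁻²³ = 3.73 × 10⁻¹¹ m = 37.3 pm.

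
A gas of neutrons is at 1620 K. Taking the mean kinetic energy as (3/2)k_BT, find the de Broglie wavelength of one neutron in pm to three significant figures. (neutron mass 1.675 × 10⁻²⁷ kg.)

KE = (3/2)k_BT = 1.5 × 1.381 × 10⁻²³ × 1620 = 3.356 × 10⁻²⁰ J.
p = √(2mKE) = √(2 × 1.675 × 10⁻²⁷ × 3.356 × 10⁻²⁰) = 1.060 × 10⁻²³ kg·m/s.
λ = h/p = 6.25 × 10⁻¹¹ m = 62.5 pm.

λ = 62.5 pm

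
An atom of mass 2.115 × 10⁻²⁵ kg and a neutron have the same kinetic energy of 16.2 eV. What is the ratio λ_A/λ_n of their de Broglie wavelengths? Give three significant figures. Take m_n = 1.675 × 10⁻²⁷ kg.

λ_A/λ_n = 0.0890

At fixed KE, p = √(2mKE) so λ = h/p ∝ 1/√m.
λ_A/λ_n = √(m_n/m_A) = √(1.675 × 10⁻²⁷/2.115 × 10⁻²⁵) = √(7.920 × 10⁻³) = 0.0890.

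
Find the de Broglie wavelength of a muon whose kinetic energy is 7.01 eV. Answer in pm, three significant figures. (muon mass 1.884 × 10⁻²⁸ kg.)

KE = 7.01 eV = 1.123 × 10⁻¹⁸ J.
p = √(2mKE) = √(2 × 1.884 × 10⁻²⁸ × 1.123 × 10⁻¹⁸) = 2.057 × 10⁻²³ kg·m/s.
λ = h/p = 6.626 × 10⁻³⁴ / 2.057 × 10⁻²³ = 3.22 × 10⁻¹¹ m = 32.2 pm.

λ = 32.2 pm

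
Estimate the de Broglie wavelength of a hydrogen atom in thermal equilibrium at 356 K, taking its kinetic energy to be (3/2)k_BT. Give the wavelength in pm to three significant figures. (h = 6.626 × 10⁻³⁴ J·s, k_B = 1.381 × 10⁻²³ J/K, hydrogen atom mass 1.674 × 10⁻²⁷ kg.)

KE = (3/2)k_BT = 1.5 × 1.381 × 10⁻²³ × 356 = 7.375 × 10⁻²¹ J.
p = √(2mKE) = √(2 × 1.674 × 10⁻²⁷ × 7.375 × 10⁻²¹) = 4.969 × 10⁻²⁴ kg·m/s.
λ = h/p = 1.33 × 10⁻¹⁰ m = 133 pm.

λ = 133 pm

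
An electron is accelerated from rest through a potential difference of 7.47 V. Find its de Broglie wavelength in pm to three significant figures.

KE = eV = 1.602 × 10⁻¹⁹ × 7.470 = 1.197 × 10⁻¹⁸ J.
p = √(2mKE) = √(2 × 9.109 × 10⁻³¹ × 1.197 × 10⁻¹⁸) = 1.477 × 10⁻²⁴ kg·m/s.
λ = h/p = 6.626 × 10⁻³⁴ / 1.477 × 10⁻²⁴ = 4.49 × 10⁻¹⁰ m = 449 pm.

λ = 449 pm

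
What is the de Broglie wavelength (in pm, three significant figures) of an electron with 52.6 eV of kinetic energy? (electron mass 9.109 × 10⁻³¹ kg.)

KE = 52.6 eV = 8.427 × 10⁻¹⁸ J.
p = √(2mKE) = √(2 × 9.109 × 10⁻³¹ × 8.427 × 10⁻¹⁸) = 3.918 × 10⁻²⁴ kg·m/s.
λ = h/p = 6.626 × 10⁻³⁴ / 3.918 × 10⁻²⁴ = 1.69 × 10⁻¹⁰ m = 169 pm.

λ = 169 pm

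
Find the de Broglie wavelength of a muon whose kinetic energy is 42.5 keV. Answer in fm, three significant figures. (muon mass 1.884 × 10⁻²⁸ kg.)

KE = 42.5 keV = 6.809 × 10⁻¹⁵ J.
p = √(2mKE) = √(2 × 1.884 × 10⁻²⁸ × 6.809 × 10⁻¹⁵) = 1.602 × 10⁻²¹ kg·m/s.
λ = h/p = 6.626 × 10⁻³⁴ / 1.602 × 10⁻²¹ = 4.14 × 10⁻¹³ m = 414 fm.

λ = 414 fm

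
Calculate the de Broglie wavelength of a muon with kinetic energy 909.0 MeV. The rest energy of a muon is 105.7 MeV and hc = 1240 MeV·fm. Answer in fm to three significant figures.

Total energy E = KE + m₀c² = 909.0 + 105.7 = 1014.7 MeV.
(pc)² = E² − (m₀c²)² = (1014.7)² − (105.7)² = 1.018 × 10⁶ MeV², so pc = 1009 MeV.
λ = hc/(pc) = 1240 MeV·fm / 1009 MeV = 1.23 fm.

λ = 1.23 fm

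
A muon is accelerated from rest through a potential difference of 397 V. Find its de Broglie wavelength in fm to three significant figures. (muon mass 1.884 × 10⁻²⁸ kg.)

KE = eV = 1.602 × 10⁻¹⁹ × 397.0 = 6.360 × 10⁻¹⁷ J.
p = √(2mKE) = √(2 × 1.884 × 10⁻²⁸ × 6.360 × 10⁻¹⁷) = 1.548 × 10⁻²² kg·m/s.
λ = h/p = 6.626 × 10⁻³⁴ / 1.548 × 10⁻²² = 4.28 × 10⁻¹² m = 4280 fm.

λ = 4280 fm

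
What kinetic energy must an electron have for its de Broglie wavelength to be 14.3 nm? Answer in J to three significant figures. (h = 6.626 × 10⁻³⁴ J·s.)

KE = 1.18 × 10⁻²¹ J

p = h/λ = 6.626 × 10⁻³⁴ / 1.430 × 10⁻⁸ = 4.634 × 10⁻²⁶ kg·m/s.
KE = p²/(2m) = (4.634 × 10⁻²⁶)² / (2 × 9.109 × 10⁻³¹) = 1.179 × 10⁻²¹ J = 1.18 × 10⁻²¹ J.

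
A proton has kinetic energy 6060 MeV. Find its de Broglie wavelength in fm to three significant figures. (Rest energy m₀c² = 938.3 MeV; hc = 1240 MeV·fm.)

λ = 0.179 fm

Total energy E = KE + m₀c² = 6060 + 938.3 = 6998.3 MeV.
(pc)² = E² − (m₀c²)² = (6998.3)² − (938.3)² = 4.810 × 10⁷ MeV², so pc = 6935 MeV.
λ = hc/(pc) = 1240 MeV·fm / 6935 MeV = 0.179 fm.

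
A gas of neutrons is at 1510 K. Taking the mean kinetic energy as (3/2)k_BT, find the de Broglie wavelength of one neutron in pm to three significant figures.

KE = (3/2)k_BT = 1.5 × 1.381 × 10⁻²³ × 1510 = 3.128 × 10⁻²⁰ J.
p = √(2mKE) = √(2 × 1.675 × 10⁻²⁷ × 3.128 × 10⁻²⁰) = 1.024 × 10⁻²³ kg·m/s.
λ = h/p = 6.47 × 10⁻¹¹ m = 64.7 pm.

λ = 64.7 pm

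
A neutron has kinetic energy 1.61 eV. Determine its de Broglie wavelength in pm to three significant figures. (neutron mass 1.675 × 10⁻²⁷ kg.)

KE = 1.61 eV = 2.579 × 10⁻¹⁹ J.
p = √(2mKE) = √(2 × 1.675 × 10⁻²⁷ × 2.579 × 10⁻¹⁹) = 2.939 × 10⁻²³ kg·m/s.
λ = h/p = 6.626 × 10⁻³⁴ / 2.939 × 10⁻²³ = 2.25 × 10⁻¹¹ m = 22.5 pm.

λ = 22.5 pm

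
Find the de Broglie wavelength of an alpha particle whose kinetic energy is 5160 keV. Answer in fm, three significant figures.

KE = 5160 keV = 8.266 × 10⁻¹³ J.
p = √(2mKE) = √(2 × 6.645 × 10⁻²⁷ × 8.266 × 10⁻¹³) = 1.048 × 10⁻¹⁹ kg·m/s.
λ = h/p = 6.626 × 10⁻³⁴ / 1.048 × 10⁻¹⁹ = 6.32 × 10⁻¹⁵ m = 6.32 fm.

λ = 6.32 fm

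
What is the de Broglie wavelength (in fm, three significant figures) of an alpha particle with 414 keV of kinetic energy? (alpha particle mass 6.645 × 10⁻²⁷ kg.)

KE = 414 keV = 6.632 × 10⁻¹⁴ J.
p = √(2mKE) = √(2 × 6.645 × 10⁻²⁷ × 6.632 × 10⁻¹⁴) = 2.969 × 10⁻²⁰ kg·m/s.
λ = h/p = 6.626 × 10⁻³⁴ / 2.969 × 10⁻²⁰ = 2.23 × 10⁻¹⁴ m = 22.3 fm.

λ = 22.3 fm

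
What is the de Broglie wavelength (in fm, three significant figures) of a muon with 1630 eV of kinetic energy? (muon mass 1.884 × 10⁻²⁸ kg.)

λ = 2110 fm

KE = 1630 eV = 2.611 × 10⁻¹⁶ J.
p = √(2mKE) = √(2 × 1.884 × 10⁻²⁸ × 2.611 × 10⁻¹⁶) = 3.137 × 10⁻²² kg·m/s.
λ = h/p = 6.626 × 10⁻³⁴ / 3.137 × 10⁻²² = 2.11 × 10⁻¹² m = 2110 fm.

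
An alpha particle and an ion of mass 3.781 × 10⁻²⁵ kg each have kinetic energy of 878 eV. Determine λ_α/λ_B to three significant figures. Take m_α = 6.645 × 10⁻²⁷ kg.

λ_α/λ_B = 7.54

At fixed KE, p = √(2mKE) so λ = h/p ∝ 1/√m.
λ_α/λ_B = √(m_B/m_α) = √(3.781 × 10⁻²⁵/6.645 × 10⁻²⁷) = √(56.90) = 7.54.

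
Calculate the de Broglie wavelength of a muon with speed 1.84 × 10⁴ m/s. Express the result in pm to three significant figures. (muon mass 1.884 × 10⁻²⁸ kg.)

p = mv = 1.884 × 10⁻²⁸ × 1.84 × 10⁴ = 3.467 × 10⁻²⁴ kg·m/s.
λ = h/p = 6.626 × 10⁻³⁴ / 3.467 × 10⁻²⁴ = 1.91 × 10⁻¹⁰ m = 191 pm.

λ = 191 pm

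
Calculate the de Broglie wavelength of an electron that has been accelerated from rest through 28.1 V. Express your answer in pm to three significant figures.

λ = 231 pm

KE = eV = 1.602 × 10⁻¹⁹ × 28.10 = 4.502 × 10⁻¹⁸ J.
p = √(2mKE) = √(2 × 9.109 × 10⁻³¹ × 4.502 × 10⁻¹⁸) = 2.864 × 10⁻²⁴ kg·m/s.
λ = h/p = 6.626 × 10⁻³⁴ / 2.864 × 10⁻²⁴ = 2.31 × 10⁻¹⁰ m = 231 pm.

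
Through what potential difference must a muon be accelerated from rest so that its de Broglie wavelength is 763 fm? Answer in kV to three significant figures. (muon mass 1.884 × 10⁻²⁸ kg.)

V = 12.5 kV

p = h/λ = 6.626 × 10⁻³⁴ / 7.630 × 10⁻¹³ = 8.684 × 10⁻²² kg·m/s.
KE = p²/(2m) = 2.001 × 10⁻¹⁵ J.
V = KE/e = 2.001 × 10⁻¹⁵ / (1.602 × 10⁻¹⁹) = 12.5 kV.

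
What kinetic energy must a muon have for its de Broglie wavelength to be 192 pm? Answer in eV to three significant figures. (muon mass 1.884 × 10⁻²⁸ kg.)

p = h/λ = 6.626 × 10⁻³⁴ / 1.920 × 10⁻¹⁰ = 3.451 × 10⁻²⁴ kg·m/s.
KE = p²/(2m) = (3.451 × 10⁻²⁴)² / (2 × 1.884 × 10⁻²⁸) = 3.161 × 10⁻²⁰ J = 0.197 eV.

KE = 0.197 eV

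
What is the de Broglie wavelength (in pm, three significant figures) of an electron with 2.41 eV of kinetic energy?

λ = 790 pm

KE = 2.41 eV = 3.861 × 10⁻¹⁹ J.
p = √(2mKE) = √(2 × 9.109 × 10⁻³¹ × 3.861 × 10⁻¹⁹) = 8.387 × 10⁻²⁵ kg·m/s.
λ = h/p = 6.626 × 10⁻³⁴ / 8.387 × 10⁻²⁵ = 7.90 × 10⁻¹⁰ m = 790 pm.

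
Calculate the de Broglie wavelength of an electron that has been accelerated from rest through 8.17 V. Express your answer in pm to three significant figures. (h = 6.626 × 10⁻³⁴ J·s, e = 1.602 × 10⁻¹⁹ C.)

λ = 429 pm

KE = eV = 1.602 × 10⁻¹⁹ × 8.170 = 1.309 × 10⁻¹⁸ J.
p = √(2mKE) = √(2 × 9.109 × 10⁻³¹ × 1.309 × 10⁻¹⁸) = 1.544 × 10⁻²⁴ kg·m/s.
λ = h/p = 6.626 × 10⁻³⁴ / 1.544 × 10⁻²⁴ = 4.29 × 10⁻¹⁰ m = 429 pm.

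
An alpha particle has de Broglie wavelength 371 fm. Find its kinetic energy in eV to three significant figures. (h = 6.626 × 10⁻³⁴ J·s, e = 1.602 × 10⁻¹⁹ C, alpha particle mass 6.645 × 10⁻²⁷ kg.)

p = h/λ = 6.626 × 10⁻³⁴ / 3.710 × 10⁻¹³ = 1.786 × 10⁻²¹ kg·m/s.
KE = p²/(2m) = (1.786 × 10⁻²¹)² / (2 × 6.645 × 10⁻²⁷) = 2.400 × 10⁻¹⁶ J = 1500 eV.

KE = 1500 eV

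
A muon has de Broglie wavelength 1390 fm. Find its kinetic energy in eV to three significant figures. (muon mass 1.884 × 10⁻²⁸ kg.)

KE = 3760 eV

p = h/λ = 6.626 × 10⁻³⁴ / 1.390 × 10⁻¹² = 4.767 × 10⁻²² kg·m/s.
KE = p²/(2m) = (4.767 × 10⁻²²)² / (2 × 1.884 × 10⁻²⁸) = 6.031 × 10⁻¹⁶ J = 3760 eV.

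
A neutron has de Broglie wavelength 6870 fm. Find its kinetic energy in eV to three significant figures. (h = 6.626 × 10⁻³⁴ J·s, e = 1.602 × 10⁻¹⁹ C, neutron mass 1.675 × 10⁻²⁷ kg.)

p = h/λ = 6.626 × 10⁻³⁴ / 6.870 × 10⁻¹² = 9.645 × 10⁻²³ kg·m/s.
KE = p²/(2m) = (9.645 × 10⁻²³)² / (2 × 1.675 × 10⁻²⁷) = 2.777 × 10⁻¹⁸ J = 17.3 eV.

KE = 17.3 eV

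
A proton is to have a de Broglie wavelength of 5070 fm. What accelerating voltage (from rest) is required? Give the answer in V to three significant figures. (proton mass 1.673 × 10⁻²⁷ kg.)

V = 31.9 V

p = h/λ = 6.626 × 10⁻³⁴ / 5.070 × 10⁻¹² = 1.307 × 10⁻²² kg·m/s.
KE = p²/(2m) = 5.105 × 10⁻¹⁸ J.
V = KE/e = 5.105 × 10⁻¹⁸ / (1.602 × 10⁻¹⁹) = 31.9 V.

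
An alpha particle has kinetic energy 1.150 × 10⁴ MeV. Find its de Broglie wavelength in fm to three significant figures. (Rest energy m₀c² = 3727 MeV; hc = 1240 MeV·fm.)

Total energy E = KE + m₀c² = 1.150 × 10⁴ + 3727 = 15227 MeV.
(pc)² = E² − (m₀c²)² = (15227)² − (3727)² = 2.180 × 10⁸ MeV², so pc = 1.476 × 10⁴ MeV.
λ = hc/(pc) = 1240 MeV·fm / 1.476 × 10⁴ MeV = 0.0840 fm.

λ = 0.0840 fm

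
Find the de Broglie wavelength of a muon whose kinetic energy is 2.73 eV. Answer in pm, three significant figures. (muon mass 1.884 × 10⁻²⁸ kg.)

λ = 51.6 pm

KE = 2.73 eV = 4.373 × 10⁻¹⁹ J.
p = √(2mKE) = √(2 × 1.884 × 10⁻²⁸ × 4.373 × 10⁻¹⁹) = 1.284 × 10⁻²³ kg·m/s.
λ = h/p = 6.626 × 10⁻³⁴ / 1.284 × 10⁻²³ = 5.16 × 10⁻¹¹ m = 51.6 pm.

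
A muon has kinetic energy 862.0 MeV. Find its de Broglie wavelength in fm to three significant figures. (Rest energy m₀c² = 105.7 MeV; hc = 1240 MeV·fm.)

Total energy E = KE + m₀c² = 862.0 + 105.7 = 967.7 MeV.
(pc)² = E² − (m₀c²)² = (967.7)² − (105.7)² = 9.253 × 10⁵ MeV², so pc = 961.9 MeV.
λ = hc/(pc) = 1240 MeV·fm / 961.9 MeV = 1.29 fm.

λ = 1.29 fm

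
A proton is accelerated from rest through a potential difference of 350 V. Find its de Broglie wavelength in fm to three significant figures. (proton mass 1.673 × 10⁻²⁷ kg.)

KE = eV = 1.602 × 10⁻¹⁹ × 350.0 = 5.607 × 10⁻¹⁷ J.
p = √(2mKE) = √(2 × 1.673 × 10⁻²⁷ × 5.607 × 10⁻¹⁷) = 4.331 × 10⁻²² kg·m/s.
λ = h/p = 6.626 × 10⁻³⁴ / 4.331 × 10⁻²² = 1.53 × 10⁻¹² m = 1530 fm.

λ = 1530 fm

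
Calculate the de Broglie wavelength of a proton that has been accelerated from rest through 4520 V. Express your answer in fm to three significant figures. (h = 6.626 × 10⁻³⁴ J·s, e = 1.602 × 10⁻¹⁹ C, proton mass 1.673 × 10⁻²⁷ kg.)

KE = eV = 1.602 × 10⁻¹⁹ × 4520 = 7.241 × 10⁻¹⁶ J.
p = √(2mKE) = √(2 × 1.673 × 10⁻²⁷ × 7.241 × 10⁻¹⁶) = 1.557 × 10⁻²¹ kg·m/s.
λ = h/p = 6.626 × 10⁻³⁴ / 1.557 × 10⁻²¹ = 4.26 × 10⁻¹³ m = 426 fm.

λ = 426 fm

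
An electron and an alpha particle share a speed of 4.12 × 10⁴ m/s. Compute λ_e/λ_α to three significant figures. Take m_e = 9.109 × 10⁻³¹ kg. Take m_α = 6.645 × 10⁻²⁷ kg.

λ_e/λ_α = 7290

At fixed v, p = mv so λ = h/(mv) ∝ 1/m.
λ_e/λ_α = m_α/m_e = 6.645 × 10⁻²⁷/9.109 × 10⁻³¹ = 7290.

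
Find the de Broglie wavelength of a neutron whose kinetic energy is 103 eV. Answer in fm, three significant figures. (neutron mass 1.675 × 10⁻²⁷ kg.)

λ = 2820 fm

KE = 103 eV = 1.650 × 10⁻¹⁷ J.
p = √(2mKE) = √(2 × 1.675 × 10⁻²⁷ × 1.650 × 10⁻¹⁷) = 2.351 × 10⁻²² kg·m/s.
λ = h/p = 6.626 × 10⁻³⁴ / 2.351 × 10⁻²² = 2.82 × 10⁻¹² m = 2820 fm.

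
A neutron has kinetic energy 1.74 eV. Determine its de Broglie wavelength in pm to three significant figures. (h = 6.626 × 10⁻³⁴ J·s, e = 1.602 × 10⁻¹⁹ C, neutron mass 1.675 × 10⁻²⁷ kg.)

KE = 1.74 eV = 2.787 × 10⁻¹⁹ J.
p = √(2mKE) = √(2 × 1.675 × 10⁻²⁷ × 2.787 × 10⁻¹⁹) = 3.056 × 10⁻²³ kg·m/s.
λ = h/p = 6.626 × 10⁻³⁴ / 3.056 × 10⁻²³ = 2.17 × 10⁻¹¹ m = 21.7 pm.

λ = 21.7 pm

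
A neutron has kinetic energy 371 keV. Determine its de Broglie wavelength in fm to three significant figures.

λ = 47.0 fm

KE = 371 keV = 5.943 × 10⁻¹⁴ J.
p = √(2mKE) = √(2 × 1.675 × 10⁻²⁷ × 5.943 × 10⁻¹⁴) = 1.411 × 10⁻²⁰ kg·m/s.
λ = h/p = 6.626 × 10⁻³⁴ / 1.411 × 10⁻²⁰ = 4.70 × 10⁻¹⁴ m = 47.0 fm.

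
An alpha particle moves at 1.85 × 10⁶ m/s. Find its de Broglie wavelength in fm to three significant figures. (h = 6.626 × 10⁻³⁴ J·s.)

p = mv = 6.645 × 10⁻²⁷ × 1.85 × 10⁶ = 1.229 × 10⁻²⁰ kg·m/s.
λ = h/p = 6.626 × 10⁻³⁴ / 1.229 × 10⁻²⁰ = 5.39 × 10⁻¹⁴ m = 53.9 fm.

λ = 53.9 fm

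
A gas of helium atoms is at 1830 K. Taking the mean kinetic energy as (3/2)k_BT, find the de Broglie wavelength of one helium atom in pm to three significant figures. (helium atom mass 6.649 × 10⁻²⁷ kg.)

KE = (3/2)k_BT = 1.5 × 1.381 × 10⁻²³ × 1830 = 3.791 × 10⁻²⁰ J.
p = √(2mKE) = √(2 × 6.649 × 10⁻²⁷ × 3.791 × 10⁻²⁰) = 2.245 × 10⁻²³ kg·m/s.
λ = h/p = 2.95 × 10⁻¹¹ m = 29.5 pm.

λ = 29.5 pm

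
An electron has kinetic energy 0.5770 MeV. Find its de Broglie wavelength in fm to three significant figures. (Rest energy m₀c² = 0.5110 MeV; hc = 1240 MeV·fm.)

Total energy E = KE + m₀c² = 0.5770 + 0.5110 = 1.0880 MeV.
(pc)² = E² − (m₀c²)² = (1.0880)² − (0.5110)² = 0.9226 MeV², so pc = 0.9605 MeV.
λ = hc/(pc) = 1240 MeV·fm / 0.9605 MeV = 1290 fm.

λ = 1290 fm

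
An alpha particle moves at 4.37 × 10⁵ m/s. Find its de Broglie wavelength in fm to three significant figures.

p = mv = 6.645 × 10⁻²⁷ × 4.37 × 10⁵ = 2.904 × 10⁻²¹ kg·m/s.
λ = h/p = 6.626 × 10⁻³⁴ / 2.904 × 10⁻²¹ = 2.28 × 10⁻¹³ m = 228 fm.

λ = 228 fm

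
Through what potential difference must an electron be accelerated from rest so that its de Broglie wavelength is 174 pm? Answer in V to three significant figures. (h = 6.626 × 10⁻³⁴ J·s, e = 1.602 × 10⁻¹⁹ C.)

p = h/λ = 6.626 × 10⁻³⁴ / 1.740 × 10⁻¹⁰ = 3.808 × 10⁻²⁴ kg·m/s.
KE = p²/(2m) = 7.960 × 10⁻¹⁸ J.
V = KE/e = 7.960 × 10⁻¹⁸ / (1.602 × 10⁻¹⁹) = 49.7 V.

V = 49.7 V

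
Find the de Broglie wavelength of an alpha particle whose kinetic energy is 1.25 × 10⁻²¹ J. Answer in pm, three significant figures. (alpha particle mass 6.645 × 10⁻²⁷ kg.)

p = √(2mKE) = √(2 × 6.645 × 10⁻²⁷ × 1.250 × 10⁻²¹) = 4.076 × 10⁻²⁴ kg·m/s.
λ = h/p = 6.626 × 10⁻³⁴ / 4.076 × 10⁻²⁴ = 1.63 × 10⁻¹⁰ m = 163 pm.

λ = 163 pm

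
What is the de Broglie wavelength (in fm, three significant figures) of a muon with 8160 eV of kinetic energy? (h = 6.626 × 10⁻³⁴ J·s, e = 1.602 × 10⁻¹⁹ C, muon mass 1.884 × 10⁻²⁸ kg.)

λ = 944 fm

KE = 8160 eV = 1.307 × 10⁻¹⁵ J.
p = √(2mKE) = √(2 × 1.884 × 10⁻²⁸ × 1.307 × 10⁻¹⁵) = 7.018 × 10⁻²² kg·m/s.
λ = h/p = 6.626 × 10⁻³⁴ / 7.018 × 10⁻²² = 9.44 × 10⁻¹³ m = 944 fm.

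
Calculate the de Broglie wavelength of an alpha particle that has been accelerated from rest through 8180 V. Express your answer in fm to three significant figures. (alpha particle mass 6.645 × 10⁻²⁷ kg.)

KE = 2eV = 2 × 1.602 × 10⁻¹⁹ × 8180 = 2.621 × 10⁻¹⁵ J.
p = √(2mKE) = √(2 × 6.645 × 10⁻²⁷ × 2.621 × 10⁻¹⁵) = 5.902 × 10⁻²¹ kg·m/s.
λ = h/p = 6.626 × 10⁻³⁴ / 5.902 × 10⁻²¹ = 1.12 × 10⁻¹³ m = 112 fm.

λ = 112 fm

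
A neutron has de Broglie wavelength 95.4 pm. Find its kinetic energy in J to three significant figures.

KE = 1.44 × 10⁻²⁰ J

p = h/λ = 6.626 × 10⁻³⁴ / 9.540 × 10⁻¹¹ = 6.945 × 10⁻²⁴ kg·m/s.
KE = p²/(2m) = (6.945 × 10⁻²⁴)² / (2 × 1.675 × 10⁻²⁷) = 1.440 × 10⁻²⁰ J = 1.44 × 10⁻²⁰ J.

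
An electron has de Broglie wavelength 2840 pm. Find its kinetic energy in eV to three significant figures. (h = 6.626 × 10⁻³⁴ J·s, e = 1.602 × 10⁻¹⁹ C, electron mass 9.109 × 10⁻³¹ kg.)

KE = 0.187 eV

p = h/λ = 6.626 × 10⁻³⁴ / 2.840 × 10⁻⁹ = 2.333 × 10⁻²⁵ kg·m/s.
KE = p²/(2m) = (2.333 × 10⁻²⁵)² / (2 × 9.109 × 10⁻³¹) = 2.988 × 10⁻²⁰ J = 0.187 eV.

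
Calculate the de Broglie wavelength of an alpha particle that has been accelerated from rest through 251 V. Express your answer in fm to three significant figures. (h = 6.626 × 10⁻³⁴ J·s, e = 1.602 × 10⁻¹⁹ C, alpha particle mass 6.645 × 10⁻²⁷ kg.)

λ = 641 fm

KE = 2eV = 2 × 1.602 × 10⁻¹⁹ × 251.0 = 8.042 × 10⁻¹⁷ J.
p = √(2mKE) = √(2 × 6.645 × 10⁻²⁷ × 8.042 × 10⁻¹⁷) = 1.034 × 10⁻²¹ kg·m/s.
λ = h/p = 6.626 × 10⁻³⁴ / 1.034 × 10⁻²¹ = 6.41 × 10⁻¹³ m = 641 fm.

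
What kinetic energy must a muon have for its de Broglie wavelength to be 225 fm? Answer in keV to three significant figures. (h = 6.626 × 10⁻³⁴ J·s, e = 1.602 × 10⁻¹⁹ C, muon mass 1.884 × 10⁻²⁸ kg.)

p = h/λ = 6.626 × 10⁻³⁴ / 2.250 × 10⁻¹³ = 2.945 × 10⁻²¹ kg·m/s.
KE = p²/(2m) = (2.945 × 10⁻²¹)² / (2 × 1.884 × 10⁻²⁸) = 2.302 × 10⁻¹⁴ J = 144 keV.

KE = 144 keV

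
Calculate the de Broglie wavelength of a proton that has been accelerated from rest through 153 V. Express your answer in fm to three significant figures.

KE = eV = 1.602 × 10⁻¹⁹ × 153.0 = 2.451 × 10⁻¹⁷ J.
p = √(2mKE) = √(2 × 1.673 × 10⁻²⁷ × 2.451 × 10⁻¹⁷) = 2.864 × 10⁻²² kg·m/s.
λ = h/p = 6.626 × 10⁻³⁴ / 2.864 × 10⁻²² = 2.31 × 10⁻¹² m = 2310 fm.

λ = 2310 fm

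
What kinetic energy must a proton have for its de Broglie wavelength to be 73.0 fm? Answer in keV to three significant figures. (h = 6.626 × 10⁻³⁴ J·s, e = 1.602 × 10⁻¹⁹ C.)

p = h/λ = 6.626 × 10⁻³⁴ / 7.300 × 10⁻¹⁴ = 9.077 × 10⁻²¹ kg·m/s.
KE = p²/(2m) = (9.077 × 10⁻²¹)² / (2 × 1.673 × 10⁻²⁷) = 2.462 × 10⁻¹⁴ J = 154 keV.

KE = 154 keV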